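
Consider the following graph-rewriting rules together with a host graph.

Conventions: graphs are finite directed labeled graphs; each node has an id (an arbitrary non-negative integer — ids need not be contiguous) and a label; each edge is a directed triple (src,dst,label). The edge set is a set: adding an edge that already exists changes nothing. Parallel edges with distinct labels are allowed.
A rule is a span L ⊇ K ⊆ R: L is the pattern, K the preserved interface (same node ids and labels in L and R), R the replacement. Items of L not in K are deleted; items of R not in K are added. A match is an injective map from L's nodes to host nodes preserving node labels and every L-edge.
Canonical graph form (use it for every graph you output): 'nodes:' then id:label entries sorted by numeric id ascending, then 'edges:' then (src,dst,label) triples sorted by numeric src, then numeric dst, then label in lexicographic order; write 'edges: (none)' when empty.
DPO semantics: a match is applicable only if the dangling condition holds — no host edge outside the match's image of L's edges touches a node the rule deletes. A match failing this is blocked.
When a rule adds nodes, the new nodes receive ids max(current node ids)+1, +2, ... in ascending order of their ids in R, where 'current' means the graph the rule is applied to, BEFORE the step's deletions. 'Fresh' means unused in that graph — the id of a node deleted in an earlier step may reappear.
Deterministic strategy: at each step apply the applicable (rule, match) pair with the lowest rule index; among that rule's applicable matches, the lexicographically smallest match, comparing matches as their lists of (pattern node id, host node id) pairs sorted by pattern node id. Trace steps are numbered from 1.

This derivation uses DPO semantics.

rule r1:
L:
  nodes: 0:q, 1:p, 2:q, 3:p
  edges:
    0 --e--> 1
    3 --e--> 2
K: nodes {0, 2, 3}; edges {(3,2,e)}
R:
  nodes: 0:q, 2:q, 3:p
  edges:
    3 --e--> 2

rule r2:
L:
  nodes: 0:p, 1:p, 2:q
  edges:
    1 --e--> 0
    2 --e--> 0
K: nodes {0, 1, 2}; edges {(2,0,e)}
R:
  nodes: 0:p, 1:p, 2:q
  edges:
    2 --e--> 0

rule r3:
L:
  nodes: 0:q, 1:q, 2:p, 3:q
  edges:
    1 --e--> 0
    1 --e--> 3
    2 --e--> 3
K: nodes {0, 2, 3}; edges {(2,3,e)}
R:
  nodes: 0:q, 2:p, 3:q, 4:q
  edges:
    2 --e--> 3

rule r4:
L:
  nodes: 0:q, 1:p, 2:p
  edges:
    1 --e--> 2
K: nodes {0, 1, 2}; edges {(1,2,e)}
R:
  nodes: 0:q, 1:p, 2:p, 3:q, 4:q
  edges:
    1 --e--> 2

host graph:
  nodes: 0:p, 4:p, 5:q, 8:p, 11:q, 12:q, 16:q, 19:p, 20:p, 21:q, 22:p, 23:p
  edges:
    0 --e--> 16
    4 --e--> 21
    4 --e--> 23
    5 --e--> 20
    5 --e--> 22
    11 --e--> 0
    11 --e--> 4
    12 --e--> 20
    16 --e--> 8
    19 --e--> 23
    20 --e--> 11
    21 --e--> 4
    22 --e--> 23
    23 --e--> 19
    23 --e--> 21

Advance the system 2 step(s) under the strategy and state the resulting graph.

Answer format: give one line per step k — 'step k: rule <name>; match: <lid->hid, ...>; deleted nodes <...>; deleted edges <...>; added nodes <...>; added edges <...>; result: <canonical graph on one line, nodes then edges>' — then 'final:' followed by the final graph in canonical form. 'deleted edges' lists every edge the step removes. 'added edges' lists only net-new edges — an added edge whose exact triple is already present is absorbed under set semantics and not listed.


step 1: rule r1; match: 0->16, 1->8, 2->11, 3->20; deleted nodes 8; deleted edges (16,8,e); added nodes (none); added edges (none); result: nodes: 0:p, 4:p, 5:q, 11:q, 12:q, 16:q, 19:p, 20:p, 21:q, 22:p, 23:p edges: (0,16,e); (4,21,e); (4,23,e); (5,20,e); (5,22,e); (11,0,e); (11,4,e); (12,20,e); (19,23,e); (20,11,e); (21,4,e); (22,23,e); (23,19,e); (23,21,e)
step 2: rule r4; match: 0->5, 1->4, 2->23; deleted nodes (none); deleted edges (none); added nodes 24, 25; added edges (none); result: nodes: 0:p, 4:p, 5:q, 11:q, 12:q, 16:q, 19:p, 20:p, 21:q, 22:p, 23:p, 24:q, 25:q edges: (0,16,e); (4,21,e); (4,23,e); (5,20,e); (5,22,e); (11,0,e); (11,4,e); (12,20,e); (19,23,e); (20,11,e); (21,4,e); (22,23,e); (23,19,e); (23,21,e)
final:
nodes: 0:p, 4:p, 5:q, 11:q, 12:q, 16:q, 19:p, 20:p, 21:q, 22:p, 23:p, 24:q, 25:q
edges: (0,16,e); (4,21,e); (4,23,e); (5,20,e); (5,22,e); (11,0,e); (11,4,e); (12,20,e); (19,23,e); (20,11,e); (21,4,e); (22,23,e); (23,19,e); (23,21,e)


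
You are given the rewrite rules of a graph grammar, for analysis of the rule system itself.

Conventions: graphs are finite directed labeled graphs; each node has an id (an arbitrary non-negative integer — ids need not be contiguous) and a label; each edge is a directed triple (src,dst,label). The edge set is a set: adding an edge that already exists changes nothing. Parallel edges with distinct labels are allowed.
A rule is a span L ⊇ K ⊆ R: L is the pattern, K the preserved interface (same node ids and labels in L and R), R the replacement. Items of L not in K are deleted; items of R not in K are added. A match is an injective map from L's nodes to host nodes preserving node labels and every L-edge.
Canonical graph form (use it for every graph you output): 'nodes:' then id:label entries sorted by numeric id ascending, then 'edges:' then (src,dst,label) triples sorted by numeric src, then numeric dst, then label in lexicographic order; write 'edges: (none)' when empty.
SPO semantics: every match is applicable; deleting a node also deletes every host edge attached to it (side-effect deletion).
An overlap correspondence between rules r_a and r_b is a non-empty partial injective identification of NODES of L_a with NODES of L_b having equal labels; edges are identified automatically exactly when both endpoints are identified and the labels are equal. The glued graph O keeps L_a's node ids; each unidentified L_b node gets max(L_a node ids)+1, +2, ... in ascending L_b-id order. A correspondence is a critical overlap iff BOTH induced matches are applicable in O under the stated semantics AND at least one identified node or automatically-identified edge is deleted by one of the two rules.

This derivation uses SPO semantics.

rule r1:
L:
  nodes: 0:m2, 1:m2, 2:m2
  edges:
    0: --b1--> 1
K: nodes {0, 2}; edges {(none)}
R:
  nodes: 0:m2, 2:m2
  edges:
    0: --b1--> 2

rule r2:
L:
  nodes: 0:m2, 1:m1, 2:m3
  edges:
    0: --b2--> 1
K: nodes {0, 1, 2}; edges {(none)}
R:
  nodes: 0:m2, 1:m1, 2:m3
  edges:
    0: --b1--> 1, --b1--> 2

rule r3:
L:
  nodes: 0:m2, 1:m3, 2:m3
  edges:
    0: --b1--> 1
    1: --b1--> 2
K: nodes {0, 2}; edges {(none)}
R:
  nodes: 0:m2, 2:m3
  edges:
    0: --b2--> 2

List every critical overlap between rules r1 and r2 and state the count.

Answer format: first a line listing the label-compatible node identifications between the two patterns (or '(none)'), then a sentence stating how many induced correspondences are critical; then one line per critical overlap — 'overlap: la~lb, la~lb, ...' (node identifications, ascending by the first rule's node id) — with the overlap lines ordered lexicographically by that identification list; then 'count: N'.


label-compatible node identifications between L(r1) and L(r2): 0~0, 1~0, 2~0
1 of the induced correspondences is a critical overlap of r1 and r2.
overlap: 1~0
count: 1


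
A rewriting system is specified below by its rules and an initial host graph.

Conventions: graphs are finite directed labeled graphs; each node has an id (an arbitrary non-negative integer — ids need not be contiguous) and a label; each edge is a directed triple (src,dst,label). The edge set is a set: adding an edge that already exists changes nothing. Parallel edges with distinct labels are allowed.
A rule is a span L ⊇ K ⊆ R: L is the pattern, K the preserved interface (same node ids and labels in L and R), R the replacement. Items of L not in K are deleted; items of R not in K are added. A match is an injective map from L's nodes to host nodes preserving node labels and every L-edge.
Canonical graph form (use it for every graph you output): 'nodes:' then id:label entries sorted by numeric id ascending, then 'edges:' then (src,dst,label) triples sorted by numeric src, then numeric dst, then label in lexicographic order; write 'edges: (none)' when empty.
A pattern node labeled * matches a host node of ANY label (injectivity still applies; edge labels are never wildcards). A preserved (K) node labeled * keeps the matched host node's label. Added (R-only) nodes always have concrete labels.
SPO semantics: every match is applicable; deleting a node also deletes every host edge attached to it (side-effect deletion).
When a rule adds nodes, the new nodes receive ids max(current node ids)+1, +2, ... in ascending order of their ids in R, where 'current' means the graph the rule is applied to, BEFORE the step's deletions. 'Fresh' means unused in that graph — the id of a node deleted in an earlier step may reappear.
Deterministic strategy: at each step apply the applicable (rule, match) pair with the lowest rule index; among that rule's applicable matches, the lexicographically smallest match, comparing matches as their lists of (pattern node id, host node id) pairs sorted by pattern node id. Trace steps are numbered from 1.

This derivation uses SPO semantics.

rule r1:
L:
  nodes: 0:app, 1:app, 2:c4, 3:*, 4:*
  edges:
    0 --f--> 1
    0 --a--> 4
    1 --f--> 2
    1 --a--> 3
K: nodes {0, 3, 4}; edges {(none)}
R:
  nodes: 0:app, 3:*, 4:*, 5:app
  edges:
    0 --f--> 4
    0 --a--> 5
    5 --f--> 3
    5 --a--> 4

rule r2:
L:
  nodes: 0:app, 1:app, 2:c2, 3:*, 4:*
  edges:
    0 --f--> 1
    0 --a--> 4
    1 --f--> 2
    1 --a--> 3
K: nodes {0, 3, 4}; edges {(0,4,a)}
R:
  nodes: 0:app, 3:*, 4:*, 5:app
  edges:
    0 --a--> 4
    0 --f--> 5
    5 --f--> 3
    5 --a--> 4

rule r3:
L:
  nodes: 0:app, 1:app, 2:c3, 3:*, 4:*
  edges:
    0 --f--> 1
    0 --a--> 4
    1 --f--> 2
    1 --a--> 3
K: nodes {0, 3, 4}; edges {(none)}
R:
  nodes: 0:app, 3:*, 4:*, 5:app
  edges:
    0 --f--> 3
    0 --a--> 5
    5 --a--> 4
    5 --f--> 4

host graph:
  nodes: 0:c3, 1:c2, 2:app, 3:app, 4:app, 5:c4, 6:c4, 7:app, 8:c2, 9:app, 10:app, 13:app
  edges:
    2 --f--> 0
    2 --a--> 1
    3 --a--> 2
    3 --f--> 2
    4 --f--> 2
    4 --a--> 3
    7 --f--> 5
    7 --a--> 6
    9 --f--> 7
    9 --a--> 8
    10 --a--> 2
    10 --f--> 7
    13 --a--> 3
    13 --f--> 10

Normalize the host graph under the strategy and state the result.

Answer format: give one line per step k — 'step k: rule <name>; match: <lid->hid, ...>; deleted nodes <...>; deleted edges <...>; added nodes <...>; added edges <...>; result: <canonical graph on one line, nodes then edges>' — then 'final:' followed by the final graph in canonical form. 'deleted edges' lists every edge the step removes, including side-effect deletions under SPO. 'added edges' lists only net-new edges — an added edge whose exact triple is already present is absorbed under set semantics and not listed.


step 1: rule r1; match: 0->9, 1->7, 2->5, 3->6, 4->8; deleted nodes 5, 7; deleted edges (7,5,f); (7,6,a); (9,7,f); (9,8,a); (10,7,f); added nodes 14; added edges (9,8,f); (9,14,a); (14,6,f); (14,8,a); result: nodes: 0:c3, 1:c2, 2:app, 3:app, 4:app, 6:c4, 8:c2, 9:app, 10:app, 13:app, 14:app edges: (2,0,f); (2,1,a); (3,2,a); (3,2,f); (4,2,f); (4,3,a); (9,8,f); (9,14,a); (10,2,a); (13,3,a); (13,10,f); (14,6,f); (14,8,a)
step 2: rule r3; match: 0->4, 1->2, 2->0, 3->1, 4->3; deleted nodes 0, 2; deleted edges (2,0,f); (2,1,a); (3,2,a); (3,2,f); (4,2,f); (4,3,a); (10,2,a); added nodes 15; added edges (4,1,f); (4,15,a); (15,3,a); (15,3,f); result: nodes: 1:c2, 3:app, 4:app, 6:c4, 8:c2, 9:app, 10:app, 13:app, 14:app, 15:app edges: (4,1,f); (4,15,a); (9,8,f); (9,14,a); (13,3,a); (13,10,f); (14,6,f); (14,8,a); (15,3,a); (15,3,f)
final:
nodes: 1:c2, 3:app, 4:app, 6:c4, 8:c2, 9:app, 10:app, 13:app, 14:app, 15:app
edges: (4,1,f); (4,15,a); (9,8,f); (9,14,a); (13,3,a); (13,10,f); (14,6,f); (14,8,a); (15,3,a); (15,3,f)


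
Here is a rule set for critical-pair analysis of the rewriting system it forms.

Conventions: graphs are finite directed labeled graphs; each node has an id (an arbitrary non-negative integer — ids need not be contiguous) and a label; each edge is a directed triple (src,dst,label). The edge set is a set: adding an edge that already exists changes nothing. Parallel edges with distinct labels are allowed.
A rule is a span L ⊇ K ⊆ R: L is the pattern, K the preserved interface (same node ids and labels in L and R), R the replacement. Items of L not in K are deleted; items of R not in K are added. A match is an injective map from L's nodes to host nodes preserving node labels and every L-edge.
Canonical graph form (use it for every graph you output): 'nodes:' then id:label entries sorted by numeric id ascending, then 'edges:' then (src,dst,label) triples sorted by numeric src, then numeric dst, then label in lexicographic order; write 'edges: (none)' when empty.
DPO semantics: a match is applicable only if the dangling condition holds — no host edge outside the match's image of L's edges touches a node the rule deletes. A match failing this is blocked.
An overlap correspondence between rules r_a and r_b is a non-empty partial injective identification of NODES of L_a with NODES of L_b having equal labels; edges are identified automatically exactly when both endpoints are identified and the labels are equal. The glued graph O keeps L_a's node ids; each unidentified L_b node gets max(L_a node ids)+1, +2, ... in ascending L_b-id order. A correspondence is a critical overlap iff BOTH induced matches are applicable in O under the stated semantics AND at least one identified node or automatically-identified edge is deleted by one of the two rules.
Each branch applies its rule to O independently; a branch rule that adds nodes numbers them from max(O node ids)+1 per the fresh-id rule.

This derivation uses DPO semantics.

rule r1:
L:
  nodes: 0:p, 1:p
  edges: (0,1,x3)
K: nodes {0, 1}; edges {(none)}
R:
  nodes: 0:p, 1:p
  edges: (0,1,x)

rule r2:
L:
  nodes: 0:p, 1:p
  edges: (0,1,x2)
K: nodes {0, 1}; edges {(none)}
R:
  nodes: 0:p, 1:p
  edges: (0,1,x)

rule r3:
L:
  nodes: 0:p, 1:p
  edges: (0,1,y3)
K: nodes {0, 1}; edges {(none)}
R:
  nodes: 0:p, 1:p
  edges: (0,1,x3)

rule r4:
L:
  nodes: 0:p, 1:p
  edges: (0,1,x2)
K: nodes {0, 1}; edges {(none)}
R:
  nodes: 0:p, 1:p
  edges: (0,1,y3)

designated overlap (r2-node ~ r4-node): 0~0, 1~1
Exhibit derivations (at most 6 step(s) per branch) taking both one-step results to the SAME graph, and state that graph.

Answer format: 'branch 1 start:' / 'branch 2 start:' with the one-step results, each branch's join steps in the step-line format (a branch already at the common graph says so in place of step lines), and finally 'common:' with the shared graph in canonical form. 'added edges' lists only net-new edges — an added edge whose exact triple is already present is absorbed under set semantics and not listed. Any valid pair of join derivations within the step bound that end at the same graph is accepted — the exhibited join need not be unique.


branch 1 start:
nodes: 0:p, 1:p
edges: (0,1,x)
branch 2 start:
nodes: 0:p, 1:p
edges: (0,1,y3)
branch 1: already at the common graph (0 steps)
branch 2 step 1: rule r3; match: 0->0, 1->1; deleted nodes (none); deleted edges (0,1,y3); added nodes (none); added edges (0,1,x3); result: nodes: 0:p, 1:p edges: (0,1,x3)
branch 2 step 2: rule r1; match: 0->0, 1->1; deleted nodes (none); deleted edges (0,1,x3); added nodes (none); added edges (0,1,x); result: nodes: 0:p, 1:p edges: (0,1,x)
common:
nodes: 0:p, 1:p
edges: (0,1,x)


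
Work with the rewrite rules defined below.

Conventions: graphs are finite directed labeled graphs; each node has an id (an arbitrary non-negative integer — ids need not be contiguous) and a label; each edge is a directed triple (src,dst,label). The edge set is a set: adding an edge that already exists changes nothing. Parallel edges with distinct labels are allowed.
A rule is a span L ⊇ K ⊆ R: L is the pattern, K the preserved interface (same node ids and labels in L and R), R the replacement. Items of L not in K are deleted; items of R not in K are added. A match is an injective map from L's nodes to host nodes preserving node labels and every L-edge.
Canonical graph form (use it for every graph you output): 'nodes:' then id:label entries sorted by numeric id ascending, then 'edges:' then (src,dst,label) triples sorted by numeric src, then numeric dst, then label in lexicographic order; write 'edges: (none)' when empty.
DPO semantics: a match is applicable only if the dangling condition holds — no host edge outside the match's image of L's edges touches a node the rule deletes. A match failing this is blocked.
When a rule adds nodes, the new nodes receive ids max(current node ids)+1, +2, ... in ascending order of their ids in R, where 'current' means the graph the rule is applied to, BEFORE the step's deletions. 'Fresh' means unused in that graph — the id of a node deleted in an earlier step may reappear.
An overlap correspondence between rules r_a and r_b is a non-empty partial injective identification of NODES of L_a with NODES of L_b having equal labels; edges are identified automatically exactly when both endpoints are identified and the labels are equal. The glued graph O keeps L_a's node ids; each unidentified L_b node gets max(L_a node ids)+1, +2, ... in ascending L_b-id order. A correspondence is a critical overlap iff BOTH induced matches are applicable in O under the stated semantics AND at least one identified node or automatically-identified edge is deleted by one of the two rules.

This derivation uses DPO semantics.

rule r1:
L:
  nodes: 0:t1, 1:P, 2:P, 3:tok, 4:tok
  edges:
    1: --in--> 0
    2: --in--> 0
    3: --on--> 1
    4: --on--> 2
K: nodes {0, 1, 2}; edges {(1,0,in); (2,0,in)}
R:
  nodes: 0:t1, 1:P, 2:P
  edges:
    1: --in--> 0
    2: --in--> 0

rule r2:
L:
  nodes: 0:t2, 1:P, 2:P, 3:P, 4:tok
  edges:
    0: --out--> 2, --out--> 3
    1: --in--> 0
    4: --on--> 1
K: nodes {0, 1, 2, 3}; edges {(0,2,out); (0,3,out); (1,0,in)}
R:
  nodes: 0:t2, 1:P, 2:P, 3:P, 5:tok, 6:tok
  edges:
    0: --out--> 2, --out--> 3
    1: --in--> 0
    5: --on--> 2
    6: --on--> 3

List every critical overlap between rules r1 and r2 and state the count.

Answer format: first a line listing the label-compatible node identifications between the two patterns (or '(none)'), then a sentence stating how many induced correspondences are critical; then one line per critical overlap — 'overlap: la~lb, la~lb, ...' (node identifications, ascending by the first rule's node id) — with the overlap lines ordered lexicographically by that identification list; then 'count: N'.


label-compatible node identifications between L(r1) and L(r2): 1~1, 1~2, 1~3, 2~1, 2~2, 2~3, 3~4, 4~4
6 of the induced correspondences are critical overlaps of r1 and r2.
overlap: 1~1, 2~2, 3~4
overlap: 1~1, 2~3, 3~4
overlap: 1~1, 3~4
overlap: 1~2, 2~1, 4~4
overlap: 1~3, 2~1, 4~4
overlap: 2~1, 4~4
count: 6


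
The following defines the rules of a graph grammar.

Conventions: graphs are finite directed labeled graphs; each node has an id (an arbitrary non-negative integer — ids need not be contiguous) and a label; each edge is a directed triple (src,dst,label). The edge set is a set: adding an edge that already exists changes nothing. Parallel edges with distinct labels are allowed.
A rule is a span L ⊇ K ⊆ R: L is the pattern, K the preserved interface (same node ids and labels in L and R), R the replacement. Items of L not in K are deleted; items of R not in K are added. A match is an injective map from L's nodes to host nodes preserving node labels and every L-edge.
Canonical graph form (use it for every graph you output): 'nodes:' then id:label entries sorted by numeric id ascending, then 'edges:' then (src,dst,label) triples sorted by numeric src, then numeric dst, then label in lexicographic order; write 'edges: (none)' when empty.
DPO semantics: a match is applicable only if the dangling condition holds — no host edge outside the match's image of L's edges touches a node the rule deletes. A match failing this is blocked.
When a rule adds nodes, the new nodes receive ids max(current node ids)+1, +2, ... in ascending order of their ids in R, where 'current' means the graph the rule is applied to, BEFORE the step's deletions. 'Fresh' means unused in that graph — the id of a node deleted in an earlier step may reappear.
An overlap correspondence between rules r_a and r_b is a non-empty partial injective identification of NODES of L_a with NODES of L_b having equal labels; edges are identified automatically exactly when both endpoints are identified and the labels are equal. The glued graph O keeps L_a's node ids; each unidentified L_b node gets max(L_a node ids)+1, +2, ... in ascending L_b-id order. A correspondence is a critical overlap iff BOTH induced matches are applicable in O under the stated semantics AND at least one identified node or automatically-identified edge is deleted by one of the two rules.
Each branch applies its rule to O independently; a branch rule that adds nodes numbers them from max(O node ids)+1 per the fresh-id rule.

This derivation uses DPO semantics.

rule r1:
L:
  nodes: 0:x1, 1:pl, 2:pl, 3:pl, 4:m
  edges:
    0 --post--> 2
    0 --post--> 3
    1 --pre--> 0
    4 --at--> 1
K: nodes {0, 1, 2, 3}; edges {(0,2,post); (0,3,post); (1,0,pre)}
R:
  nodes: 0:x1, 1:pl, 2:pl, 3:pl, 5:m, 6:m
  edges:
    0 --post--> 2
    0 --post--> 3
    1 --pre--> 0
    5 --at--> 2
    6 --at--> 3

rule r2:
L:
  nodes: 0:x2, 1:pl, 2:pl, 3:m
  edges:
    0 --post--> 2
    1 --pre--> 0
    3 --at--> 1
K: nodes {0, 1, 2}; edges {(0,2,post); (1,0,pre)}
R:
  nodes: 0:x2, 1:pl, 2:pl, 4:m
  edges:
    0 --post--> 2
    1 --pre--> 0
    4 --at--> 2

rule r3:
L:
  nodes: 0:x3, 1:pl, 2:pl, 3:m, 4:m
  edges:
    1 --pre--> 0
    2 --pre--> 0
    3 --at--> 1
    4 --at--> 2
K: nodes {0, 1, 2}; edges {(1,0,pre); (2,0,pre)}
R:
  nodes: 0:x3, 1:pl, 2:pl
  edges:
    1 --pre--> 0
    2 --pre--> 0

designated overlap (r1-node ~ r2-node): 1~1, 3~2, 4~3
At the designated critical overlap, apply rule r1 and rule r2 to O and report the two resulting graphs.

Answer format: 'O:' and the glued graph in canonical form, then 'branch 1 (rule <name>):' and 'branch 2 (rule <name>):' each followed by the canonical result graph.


O:
nodes: 0:x1, 1:pl, 2:pl, 3:pl, 4:m, 5:x2
edges: (0,2,post); (0,3,post); (1,0,pre); (1,5,pre); (4,1,at); (5,3,post)
branch 1 (rule r1):
nodes: 0:x1, 1:pl, 2:pl, 3:pl, 5:x2, 6:m, 7:m
edges: (0,2,post); (0,3,post); (1,0,pre); (1,5,pre); (5,3,post); (6,2,at); (7,3,at)
branch 2 (rule r2):
nodes: 0:x1, 1:pl, 2:pl, 3:pl, 5:x2, 6:m
edges: (0,2,post); (0,3,post); (1,0,pre); (1,5,pre); (5,3,post); (6,3,at)


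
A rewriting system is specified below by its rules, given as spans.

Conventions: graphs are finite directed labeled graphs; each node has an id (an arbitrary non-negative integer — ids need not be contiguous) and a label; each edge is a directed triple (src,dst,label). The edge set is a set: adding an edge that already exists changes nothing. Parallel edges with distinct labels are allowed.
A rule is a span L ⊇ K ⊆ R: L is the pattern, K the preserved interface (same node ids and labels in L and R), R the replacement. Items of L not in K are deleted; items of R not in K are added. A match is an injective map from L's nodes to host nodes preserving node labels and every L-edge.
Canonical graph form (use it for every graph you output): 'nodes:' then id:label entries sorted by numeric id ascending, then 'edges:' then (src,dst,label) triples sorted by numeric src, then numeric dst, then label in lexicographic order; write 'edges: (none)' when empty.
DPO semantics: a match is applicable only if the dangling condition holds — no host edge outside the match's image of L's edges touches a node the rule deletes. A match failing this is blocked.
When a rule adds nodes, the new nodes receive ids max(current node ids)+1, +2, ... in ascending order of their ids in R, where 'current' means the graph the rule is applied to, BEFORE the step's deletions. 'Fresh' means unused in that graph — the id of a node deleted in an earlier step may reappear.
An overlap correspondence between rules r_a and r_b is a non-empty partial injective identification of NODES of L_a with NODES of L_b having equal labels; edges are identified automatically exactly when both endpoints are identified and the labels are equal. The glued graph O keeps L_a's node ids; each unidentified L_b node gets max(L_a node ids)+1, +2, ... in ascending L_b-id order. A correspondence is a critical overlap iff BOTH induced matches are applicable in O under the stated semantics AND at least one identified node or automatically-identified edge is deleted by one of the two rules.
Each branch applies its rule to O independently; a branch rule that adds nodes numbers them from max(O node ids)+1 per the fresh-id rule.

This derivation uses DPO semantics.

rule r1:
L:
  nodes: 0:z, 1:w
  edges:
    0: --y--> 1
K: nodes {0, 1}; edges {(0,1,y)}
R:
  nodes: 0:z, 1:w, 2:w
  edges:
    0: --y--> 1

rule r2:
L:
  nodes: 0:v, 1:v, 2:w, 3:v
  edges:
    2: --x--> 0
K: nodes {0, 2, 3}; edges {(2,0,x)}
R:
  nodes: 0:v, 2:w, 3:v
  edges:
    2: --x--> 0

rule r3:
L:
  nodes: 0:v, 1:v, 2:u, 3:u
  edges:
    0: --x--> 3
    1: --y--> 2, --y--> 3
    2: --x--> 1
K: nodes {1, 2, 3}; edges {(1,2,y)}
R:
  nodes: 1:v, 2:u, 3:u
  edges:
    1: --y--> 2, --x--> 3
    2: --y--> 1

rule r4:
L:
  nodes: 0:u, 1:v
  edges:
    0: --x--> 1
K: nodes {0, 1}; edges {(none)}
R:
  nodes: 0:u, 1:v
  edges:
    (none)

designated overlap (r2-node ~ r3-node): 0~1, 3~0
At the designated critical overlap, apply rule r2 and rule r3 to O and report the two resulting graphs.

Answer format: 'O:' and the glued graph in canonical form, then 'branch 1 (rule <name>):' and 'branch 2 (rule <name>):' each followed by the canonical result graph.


O:
nodes: 0:v, 1:v, 2:w, 3:v, 4:u, 5:u
edges: (0,4,y); (0,5,y); (2,0,x); (3,5,x); (4,0,x)
branch 1 (rule r2):
nodes: 0:v, 2:w, 3:v, 4:u, 5:u
edges: (0,4,y); (0,5,y); (2,0,x); (3,5,x); (4,0,x)
branch 2 (rule r3):
nodes: 0:v, 1:v, 2:w, 4:u, 5:u
edges: (0,4,y); (0,5,x); (2,0,x); (4,0,y)


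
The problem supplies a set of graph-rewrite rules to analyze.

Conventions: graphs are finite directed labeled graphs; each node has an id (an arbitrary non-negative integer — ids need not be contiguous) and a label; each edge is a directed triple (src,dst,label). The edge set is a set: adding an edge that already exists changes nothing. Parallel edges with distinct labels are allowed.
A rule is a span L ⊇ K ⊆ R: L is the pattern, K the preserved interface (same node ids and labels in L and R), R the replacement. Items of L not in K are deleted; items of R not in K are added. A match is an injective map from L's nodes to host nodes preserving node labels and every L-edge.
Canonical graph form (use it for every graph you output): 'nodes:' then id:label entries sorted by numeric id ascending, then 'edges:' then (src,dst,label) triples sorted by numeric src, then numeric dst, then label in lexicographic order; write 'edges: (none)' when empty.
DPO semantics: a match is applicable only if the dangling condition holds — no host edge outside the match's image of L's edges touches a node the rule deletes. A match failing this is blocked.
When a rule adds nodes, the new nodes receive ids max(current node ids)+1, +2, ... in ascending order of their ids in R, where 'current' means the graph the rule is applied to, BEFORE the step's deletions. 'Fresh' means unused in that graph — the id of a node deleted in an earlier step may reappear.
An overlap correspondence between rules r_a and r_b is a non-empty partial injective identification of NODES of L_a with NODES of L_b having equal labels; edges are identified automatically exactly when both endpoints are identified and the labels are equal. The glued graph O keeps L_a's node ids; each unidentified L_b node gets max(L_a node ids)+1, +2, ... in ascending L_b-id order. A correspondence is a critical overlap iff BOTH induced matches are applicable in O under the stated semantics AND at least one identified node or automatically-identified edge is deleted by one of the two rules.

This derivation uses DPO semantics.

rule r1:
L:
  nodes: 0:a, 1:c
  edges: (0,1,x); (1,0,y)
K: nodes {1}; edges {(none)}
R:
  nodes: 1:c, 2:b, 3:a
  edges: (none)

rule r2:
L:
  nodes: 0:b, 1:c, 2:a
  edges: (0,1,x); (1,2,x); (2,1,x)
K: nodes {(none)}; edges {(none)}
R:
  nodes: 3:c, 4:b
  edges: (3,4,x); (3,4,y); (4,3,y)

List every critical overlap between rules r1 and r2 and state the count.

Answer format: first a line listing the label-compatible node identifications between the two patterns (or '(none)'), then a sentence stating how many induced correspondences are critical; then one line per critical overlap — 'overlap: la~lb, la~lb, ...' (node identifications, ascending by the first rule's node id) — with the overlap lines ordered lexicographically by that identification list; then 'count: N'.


label-compatible node identifications between L(r1) and L(r2): 0~2, 1~1
0 of the induced correspondences are critical overlaps of r1 and r2.
count: 0


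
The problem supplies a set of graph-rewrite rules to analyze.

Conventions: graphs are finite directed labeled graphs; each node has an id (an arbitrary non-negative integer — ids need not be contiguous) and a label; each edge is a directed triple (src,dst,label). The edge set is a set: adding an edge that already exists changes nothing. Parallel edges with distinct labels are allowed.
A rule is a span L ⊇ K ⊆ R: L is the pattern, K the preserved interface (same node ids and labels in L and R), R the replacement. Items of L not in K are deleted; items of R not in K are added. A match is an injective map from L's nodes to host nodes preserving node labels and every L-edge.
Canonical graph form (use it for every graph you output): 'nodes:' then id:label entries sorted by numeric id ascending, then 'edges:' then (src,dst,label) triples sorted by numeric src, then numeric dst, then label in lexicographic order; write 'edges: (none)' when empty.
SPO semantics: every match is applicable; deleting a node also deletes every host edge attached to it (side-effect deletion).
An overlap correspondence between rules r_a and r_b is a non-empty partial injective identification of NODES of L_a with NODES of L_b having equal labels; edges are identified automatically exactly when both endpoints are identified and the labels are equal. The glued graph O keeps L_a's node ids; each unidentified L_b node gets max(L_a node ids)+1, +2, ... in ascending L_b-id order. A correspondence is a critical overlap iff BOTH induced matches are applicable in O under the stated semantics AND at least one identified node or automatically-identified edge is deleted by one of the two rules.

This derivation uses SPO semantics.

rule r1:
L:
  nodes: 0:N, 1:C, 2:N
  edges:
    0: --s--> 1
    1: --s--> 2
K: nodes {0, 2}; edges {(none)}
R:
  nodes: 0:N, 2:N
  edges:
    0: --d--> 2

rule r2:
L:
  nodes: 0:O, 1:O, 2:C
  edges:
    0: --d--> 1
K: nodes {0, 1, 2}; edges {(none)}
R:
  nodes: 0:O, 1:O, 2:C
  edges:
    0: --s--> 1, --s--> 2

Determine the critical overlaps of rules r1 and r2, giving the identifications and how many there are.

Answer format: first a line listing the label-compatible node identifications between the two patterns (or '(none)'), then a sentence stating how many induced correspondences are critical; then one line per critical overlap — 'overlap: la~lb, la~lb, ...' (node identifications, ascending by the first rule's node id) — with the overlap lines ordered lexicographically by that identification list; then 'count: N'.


label-compatible node identifications between L(r1) and L(r2): 1~2
1 of the induced correspondences is a critical overlap of r1 and r2.
overlap: 1~2
count: 1


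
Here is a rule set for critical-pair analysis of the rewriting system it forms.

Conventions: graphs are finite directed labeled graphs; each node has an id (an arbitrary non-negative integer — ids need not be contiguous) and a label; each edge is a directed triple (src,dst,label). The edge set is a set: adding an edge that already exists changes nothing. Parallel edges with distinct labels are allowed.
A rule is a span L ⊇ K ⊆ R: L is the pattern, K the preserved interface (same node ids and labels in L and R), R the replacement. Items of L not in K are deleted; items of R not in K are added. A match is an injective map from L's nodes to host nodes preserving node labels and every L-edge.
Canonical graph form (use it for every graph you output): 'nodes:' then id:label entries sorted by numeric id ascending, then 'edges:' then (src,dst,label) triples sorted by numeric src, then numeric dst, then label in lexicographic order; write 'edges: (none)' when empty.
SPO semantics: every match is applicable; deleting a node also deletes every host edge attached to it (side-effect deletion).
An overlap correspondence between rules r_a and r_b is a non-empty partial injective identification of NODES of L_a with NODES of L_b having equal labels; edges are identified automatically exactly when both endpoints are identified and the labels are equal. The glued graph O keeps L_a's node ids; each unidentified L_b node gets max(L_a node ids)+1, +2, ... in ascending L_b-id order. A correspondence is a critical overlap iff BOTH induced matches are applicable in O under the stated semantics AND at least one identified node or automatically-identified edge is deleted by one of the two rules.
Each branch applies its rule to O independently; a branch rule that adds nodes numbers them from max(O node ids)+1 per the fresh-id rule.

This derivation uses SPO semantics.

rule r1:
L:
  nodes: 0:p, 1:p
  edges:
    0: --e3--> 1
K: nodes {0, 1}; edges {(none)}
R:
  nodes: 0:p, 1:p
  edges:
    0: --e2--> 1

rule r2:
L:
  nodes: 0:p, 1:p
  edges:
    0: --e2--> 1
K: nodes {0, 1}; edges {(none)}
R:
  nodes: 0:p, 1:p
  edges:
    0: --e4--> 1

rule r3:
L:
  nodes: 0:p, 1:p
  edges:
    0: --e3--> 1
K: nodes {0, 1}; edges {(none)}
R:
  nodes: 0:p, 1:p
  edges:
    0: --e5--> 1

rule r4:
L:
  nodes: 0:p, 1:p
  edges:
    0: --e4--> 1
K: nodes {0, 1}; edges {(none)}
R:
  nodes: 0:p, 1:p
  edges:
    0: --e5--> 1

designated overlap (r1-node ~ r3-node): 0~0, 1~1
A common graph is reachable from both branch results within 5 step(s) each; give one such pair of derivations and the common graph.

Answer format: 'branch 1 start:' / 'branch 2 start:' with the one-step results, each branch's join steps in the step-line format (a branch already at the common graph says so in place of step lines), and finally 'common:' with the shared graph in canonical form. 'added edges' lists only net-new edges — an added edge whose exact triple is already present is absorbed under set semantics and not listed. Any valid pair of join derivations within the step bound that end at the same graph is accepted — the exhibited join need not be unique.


branch 1 start:
nodes: 0:p, 1:p
edges: (0,1,e2)
branch 2 start:
nodes: 0:p, 1:p
edges: (0,1,e5)
branch 1 step 1: rule r2; match: 0->0, 1->1; deleted nodes (none); deleted edges (0,1,e2); added nodes (none); added edges (0,1,e4); result: nodes: 0:p, 1:p edges: (0,1,e4)
branch 1 step 2: rule r4; match: 0->0, 1->1; deleted nodes (none); deleted edges (0,1,e4); added nodes (none); added edges (0,1,e5); result: nodes: 0:p, 1:p edges: (0,1,e5)
branch 2: already at the common graph (0 steps)
common:
nodes: 0:p, 1:p
edges: (0,1,e5)


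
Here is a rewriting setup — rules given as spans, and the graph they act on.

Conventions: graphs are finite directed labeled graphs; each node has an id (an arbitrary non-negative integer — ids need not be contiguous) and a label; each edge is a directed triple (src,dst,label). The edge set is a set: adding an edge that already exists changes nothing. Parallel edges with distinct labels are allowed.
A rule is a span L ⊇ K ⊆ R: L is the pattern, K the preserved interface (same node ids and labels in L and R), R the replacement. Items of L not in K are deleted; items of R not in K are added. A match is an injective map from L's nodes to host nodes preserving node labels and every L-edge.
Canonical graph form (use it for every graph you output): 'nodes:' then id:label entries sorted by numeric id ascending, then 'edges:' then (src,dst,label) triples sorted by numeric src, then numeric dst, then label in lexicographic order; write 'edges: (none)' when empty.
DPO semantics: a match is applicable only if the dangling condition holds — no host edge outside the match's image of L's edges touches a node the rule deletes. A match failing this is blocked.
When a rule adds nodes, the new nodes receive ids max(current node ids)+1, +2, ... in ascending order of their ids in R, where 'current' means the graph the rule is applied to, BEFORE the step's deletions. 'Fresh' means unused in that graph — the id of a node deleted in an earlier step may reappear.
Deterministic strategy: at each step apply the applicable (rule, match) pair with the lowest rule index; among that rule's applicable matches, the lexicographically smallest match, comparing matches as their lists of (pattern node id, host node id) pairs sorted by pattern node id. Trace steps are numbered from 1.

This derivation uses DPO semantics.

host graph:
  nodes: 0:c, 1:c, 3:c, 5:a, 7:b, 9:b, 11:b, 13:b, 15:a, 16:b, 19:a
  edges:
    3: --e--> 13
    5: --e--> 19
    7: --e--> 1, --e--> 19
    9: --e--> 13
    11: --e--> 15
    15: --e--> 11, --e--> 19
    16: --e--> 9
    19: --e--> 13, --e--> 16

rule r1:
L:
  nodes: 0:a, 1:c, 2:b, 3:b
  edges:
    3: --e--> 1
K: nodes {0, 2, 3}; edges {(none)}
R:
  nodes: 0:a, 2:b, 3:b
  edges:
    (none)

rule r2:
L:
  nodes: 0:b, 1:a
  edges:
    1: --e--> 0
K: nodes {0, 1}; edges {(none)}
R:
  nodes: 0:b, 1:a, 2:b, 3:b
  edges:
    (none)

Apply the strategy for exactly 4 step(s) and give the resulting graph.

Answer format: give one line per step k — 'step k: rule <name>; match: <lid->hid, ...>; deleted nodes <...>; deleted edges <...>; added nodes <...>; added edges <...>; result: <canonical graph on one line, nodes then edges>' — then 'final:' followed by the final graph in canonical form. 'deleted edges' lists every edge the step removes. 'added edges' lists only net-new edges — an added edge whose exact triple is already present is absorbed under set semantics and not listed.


step 1: rule r1; match: 0->5, 1->1, 2->9, 3->7; deleted nodes 1; deleted edges (7,1,e); added nodes (none); added edges (none); result: nodes: 0:c, 3:c, 5:a, 7:b, 9:b, 11:b, 13:b, 15:a, 16:b, 19:a edges: (3,13,e); (5,19,e); (7,19,e); (9,13,e); (11,15,e); (15,11,e); (15,19,e); (16,9,e); (19,13,e); (19,16,e)
step 2: rule r2; match: 0->11, 1->15; deleted nodes (none); deleted edges (15,11,e); added nodes 20, 21; added edges (none); result: nodes: 0:c, 3:c, 5:a, 7:b, 9:b, 11:b, 13:b, 15:a, 16:b, 19:a, 20:b, 21:b edges: (3,13,e); (5,19,e); (7,19,e); (9,13,e); (11,15,e); (15,19,e); (16,9,e); (19,13,e); (19,16,e)
step 3: rule r2; match: 0->13, 1->19; deleted nodes (none); deleted edges (19,13,e); added nodes 22, 23; added edges (none); result: nodes: 0:c, 3:c, 5:a, 7:b, 9:b, 11:b, 13:b, 15:a, 16:b, 19:a, 20:b, 21:b, 22:b, 23:b edges: (3,13,e); (5,19,e); (7,19,e); (9,13,e); (11,15,e); (15,19,e); (16,9,e); (19,16,e)
step 4: rule r2; match: 0->16, 1->19; deleted nodes (none); deleted edges (19,16,e); added nodes 24, 25; added edges (none); result: nodes: 0:c, 3:c, 5:a, 7:b, 9:b, 11:b, 13:b, 15:a, 16:b, 19:a, 20:b, 21:b, 22:b, 23:b, 24:b, 25:b edges: (3,13,e); (5,19,e); (7,19,e); (9,13,e); (11,15,e); (15,19,e); (16,9,e)
final:
nodes: 0:c, 3:c, 5:a, 7:b, 9:b, 11:b, 13:b, 15:a, 16:b, 19:a, 20:b, 21:b, 22:b, 23:b, 24:b, 25:b
edges: (3,13,e); (5,19,e); (7,19,e); (9,13,e); (11,15,e); (15,19,e); (16,9,e)


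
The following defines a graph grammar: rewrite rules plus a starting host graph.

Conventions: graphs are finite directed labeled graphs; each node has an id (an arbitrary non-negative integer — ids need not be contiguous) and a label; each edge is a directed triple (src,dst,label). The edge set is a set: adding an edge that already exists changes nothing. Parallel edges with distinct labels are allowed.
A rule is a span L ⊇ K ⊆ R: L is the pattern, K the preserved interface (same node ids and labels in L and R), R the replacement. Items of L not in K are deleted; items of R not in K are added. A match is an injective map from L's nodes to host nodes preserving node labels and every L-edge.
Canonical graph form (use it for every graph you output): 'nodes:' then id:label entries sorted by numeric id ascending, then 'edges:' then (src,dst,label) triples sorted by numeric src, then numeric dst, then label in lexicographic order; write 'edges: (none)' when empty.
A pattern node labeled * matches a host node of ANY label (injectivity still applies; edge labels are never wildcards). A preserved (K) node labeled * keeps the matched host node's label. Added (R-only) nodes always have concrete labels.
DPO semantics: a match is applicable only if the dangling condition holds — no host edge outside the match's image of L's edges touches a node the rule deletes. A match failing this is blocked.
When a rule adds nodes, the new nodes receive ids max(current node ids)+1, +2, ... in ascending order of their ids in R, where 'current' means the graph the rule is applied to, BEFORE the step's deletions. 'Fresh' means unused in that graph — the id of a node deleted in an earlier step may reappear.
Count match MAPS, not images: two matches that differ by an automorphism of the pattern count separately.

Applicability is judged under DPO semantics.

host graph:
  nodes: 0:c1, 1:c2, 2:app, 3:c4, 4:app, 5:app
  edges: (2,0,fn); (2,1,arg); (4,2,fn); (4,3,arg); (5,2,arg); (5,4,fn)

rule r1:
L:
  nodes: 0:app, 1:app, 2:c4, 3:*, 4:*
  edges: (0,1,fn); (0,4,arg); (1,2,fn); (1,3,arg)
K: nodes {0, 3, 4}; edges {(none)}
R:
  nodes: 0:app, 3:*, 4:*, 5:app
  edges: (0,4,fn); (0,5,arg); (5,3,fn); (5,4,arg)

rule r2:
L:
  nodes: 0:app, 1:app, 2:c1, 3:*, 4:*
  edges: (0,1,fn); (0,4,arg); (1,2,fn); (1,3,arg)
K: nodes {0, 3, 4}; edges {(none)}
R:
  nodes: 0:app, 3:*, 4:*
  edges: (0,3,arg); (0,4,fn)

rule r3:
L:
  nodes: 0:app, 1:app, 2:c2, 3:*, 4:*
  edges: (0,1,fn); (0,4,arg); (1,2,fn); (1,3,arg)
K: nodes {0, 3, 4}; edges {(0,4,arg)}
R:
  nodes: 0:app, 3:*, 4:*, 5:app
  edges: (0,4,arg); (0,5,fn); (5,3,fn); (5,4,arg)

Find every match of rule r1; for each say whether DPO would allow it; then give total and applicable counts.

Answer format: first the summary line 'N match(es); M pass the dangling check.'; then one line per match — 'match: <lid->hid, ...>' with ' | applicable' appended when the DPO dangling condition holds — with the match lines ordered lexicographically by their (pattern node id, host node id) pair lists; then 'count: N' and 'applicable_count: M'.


0 match(es); 0 pass the dangling check.
count: 0
applicable_count: 0
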